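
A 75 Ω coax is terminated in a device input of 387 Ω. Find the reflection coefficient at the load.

Γ = 0.675

Γ = (Z_L − Z_0)/(Z_L + Z_0) = (387 − 75)/(387 + 75) = 312/462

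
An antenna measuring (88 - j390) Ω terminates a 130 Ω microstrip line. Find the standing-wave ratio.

Γ = (Z_L − Z_0)/(Z_L + Z_0) = (-42 − j390)/(218 − j390)
|Γ| = 392/447 = 0.878
VSWR = (1 + |Γ|)/(1 − |Γ|) = 1.88/0.122

VSWR ≈ 15.4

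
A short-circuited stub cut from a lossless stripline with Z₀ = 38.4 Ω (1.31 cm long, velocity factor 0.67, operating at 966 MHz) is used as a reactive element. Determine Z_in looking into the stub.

Z_in ≈ +j16 Ω

λ = v/f = 0.67·c / 966 MHz = 0.208 m
βl = 2π·l/λ = 2π × 0.063 = 22.7°
tan(βl) = 0.418
For a short-circuited stub, Z_in = jZ_0·tan(βl)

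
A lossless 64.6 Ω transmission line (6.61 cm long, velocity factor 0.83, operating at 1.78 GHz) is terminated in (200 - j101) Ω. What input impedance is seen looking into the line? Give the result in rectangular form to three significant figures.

λ = v/f = 0.83·c / 1.78 GHz = 0.14 m
βl = 2π·l/λ = 2π × 0.473 = 170°
tan(βl) = tan(170°) = -0.174
Z_in = Z_0·(Z_L + jZ_0·tanβl)/(Z_0 + jZ_L·tanβl)
     = 64.6·(200 − j112)/(47 − j34.9)

Z_in ≈ 251 + j32.1 Ω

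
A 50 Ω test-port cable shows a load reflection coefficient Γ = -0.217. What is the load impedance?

Z_L ≈ 32.2 Ω

Z_L = Z_0·(1 + Γ)/(1 − Γ) = 50·(0.783)/(1.22)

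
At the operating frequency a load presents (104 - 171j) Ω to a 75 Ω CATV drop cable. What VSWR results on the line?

VSWR ≈ 5.68

Γ = (Z_L − Z_0)/(Z_L + Z_0) = (29 − j171)/(179 − j171)
|Γ| = 173/248 = 0.701
VSWR = (1 + |Γ|)/(1 − |Γ|) = 1.7/0.299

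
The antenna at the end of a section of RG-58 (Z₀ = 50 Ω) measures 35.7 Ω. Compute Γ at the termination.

Γ = -0.167

Γ = (Z_L − Z_0)/(Z_L + Z_0) = (35.7 − 50)/(35.7 + 50) = -14.3/85.7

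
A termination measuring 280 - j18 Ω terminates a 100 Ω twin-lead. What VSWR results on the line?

VSWR ≈ 2.81

Γ = (Z_L − Z_0)/(Z_L + Z_0) = (180 − j18)/(380 − j18)
|Γ| = 181/380 = 0.476
VSWR = (1 + |Γ|)/(1 − |Γ|) = 1.48/0.524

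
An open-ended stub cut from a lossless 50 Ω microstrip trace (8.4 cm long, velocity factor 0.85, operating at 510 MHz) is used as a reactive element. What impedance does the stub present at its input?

Z_in ≈ −j28.3 Ω

λ = v/f = 0.85·c / 510 MHz = 0.5 m
βl = 2π·l/λ = 2π × 0.168 = 60.5°
tan(βl) = 1.77
For an open-ended stub, Z_in = −jZ_0·cot(βl) = −jZ_0/tan(βl)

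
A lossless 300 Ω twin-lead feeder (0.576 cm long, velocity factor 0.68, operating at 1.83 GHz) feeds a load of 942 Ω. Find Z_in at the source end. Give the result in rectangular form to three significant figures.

Z_in ≈ 495 − j423 Ω

λ = v/f = 0.68·c / 1.83 GHz = 0.111 m
βl = 2π·l/λ = 2π × 0.0517 = 18.6°
tan(βl) = tan(18.6°) = 0.337
Z_in = Z_0·(Z_L + jZ_0·tanβl)/(Z_0 + jZ_L·tanβl)
     = 300·(942 + j101)/(300 + j317)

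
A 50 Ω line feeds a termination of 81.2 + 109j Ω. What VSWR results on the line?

VSWR ≈ 4.96

Γ = (Z_L − Z_0)/(Z_L + Z_0) = (31.2 + j109)/(131.2 + j109)
|Γ| = 113/171 = 0.665
VSWR = (1 + |Γ|)/(1 − |Γ|) = 1.66/0.335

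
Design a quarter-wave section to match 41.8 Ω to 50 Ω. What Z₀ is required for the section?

Z_qwt ≈ 45.7 Ω

Z_qwt = √(Z_0·R_L) = √(50 × 41.8) = √2090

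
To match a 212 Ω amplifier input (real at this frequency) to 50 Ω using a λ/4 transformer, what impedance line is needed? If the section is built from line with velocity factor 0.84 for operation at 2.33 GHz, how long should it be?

Z_qwt ≈ 103 Ω; length ≈ 2.7 cm

Z_qwt = √(Z_0·R_L) = √(50 × 212) = √10600
λ = 0.84·c/f = 0.108 m, so l = λ/4 = 0.027 m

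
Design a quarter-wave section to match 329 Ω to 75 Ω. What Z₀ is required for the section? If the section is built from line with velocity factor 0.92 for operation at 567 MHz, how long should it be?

Z_qwt = √(Z_0·R_L) = √(75 × 329) = √24680
λ = 0.92·c/f = 0.487 m, so l = λ/4 = 0.122 m

Z_qwt ≈ 157 Ω; length ≈ 12.2 cm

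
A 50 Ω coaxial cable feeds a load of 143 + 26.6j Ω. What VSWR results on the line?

Γ = (Z_L − Z_0)/(Z_L + Z_0) = (93 + j26.6)/(193 + j26.6)
|Γ| = 96.7/195 = 0.496
VSWR = (1 + |Γ|)/(1 − |Γ|) = 1.5/0.504

VSWR ≈ 2.97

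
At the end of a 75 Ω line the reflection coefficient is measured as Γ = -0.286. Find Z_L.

Z_L = Z_0·(1 + Γ)/(1 − Γ) = 75·(0.714)/(1.29)

Z_L ≈ 41.6 Ω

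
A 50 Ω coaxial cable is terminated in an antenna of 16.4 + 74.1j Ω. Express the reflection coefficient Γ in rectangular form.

Γ ≈ 0.329 + j0.749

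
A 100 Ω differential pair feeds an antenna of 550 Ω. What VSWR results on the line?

For a purely resistive load, VSWR = R_L/Z_0 or Z_0/R_L (whichever > 1) = 550/100

VSWR ≈ 5.5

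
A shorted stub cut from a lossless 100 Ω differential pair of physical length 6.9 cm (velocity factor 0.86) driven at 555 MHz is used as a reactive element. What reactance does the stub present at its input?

λ = v/f = 0.86·c / 555 MHz = 0.465 m
βl = 2π·l/λ = 2π × 0.148 = 53.4°
tan(βl) = 1.35
For a shorted stub, Z_in = jZ_0·tan(βl)

X_in ≈ 135 Ω (inductive)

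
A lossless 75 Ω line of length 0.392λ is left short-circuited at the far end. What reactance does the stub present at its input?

βl = 2π × 0.392 = 141°
tan(βl) = -0.806
For a short-circuited stub, Z_in = jZ_0·tan(βl)

X_in ≈ -60.5 Ω (capacitive)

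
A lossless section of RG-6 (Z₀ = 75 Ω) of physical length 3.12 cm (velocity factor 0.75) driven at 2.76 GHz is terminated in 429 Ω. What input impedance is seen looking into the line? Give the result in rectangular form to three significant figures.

λ = v/f = 0.75·c / 2.76 GHz = 0.0815 m
βl = 2π·l/λ = 2π × 0.383 = 138°
tan(βl) = tan(138°) = -0.907
Z_in = Z_0·(Z_L + jZ_0·tanβl)/(Z_0 + jZ_L·tanβl)
     = 75·(429 − j68.1)/(75 − j389)

Z_in ≈ 28 + j77.3 Ω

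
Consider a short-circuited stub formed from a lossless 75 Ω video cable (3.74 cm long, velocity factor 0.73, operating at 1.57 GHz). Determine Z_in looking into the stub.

Z_in ≈ −j656 Ω

λ = v/f = 0.73·c / 1.57 GHz = 0.139 m
βl = 2π·l/λ = 2π × 0.268 = 96.5°
tan(βl) = -8.75
For a short-circuited stub, Z_in = jZ_0·tan(βl)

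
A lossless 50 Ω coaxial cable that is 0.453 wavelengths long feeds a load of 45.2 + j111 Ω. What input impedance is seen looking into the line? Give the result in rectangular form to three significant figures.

βl = 2π × 0.453 = 163°
tan(βl) = tan(163°) = -0.304
Z_in = Z_0·(Z_L + jZ_0·tanβl)/(Z_0 + jZ_L·tanβl)
     = 50·(45.2 + j95.8)/(83.8 − j13.8)

Z_in ≈ 17.1 + j60 Ω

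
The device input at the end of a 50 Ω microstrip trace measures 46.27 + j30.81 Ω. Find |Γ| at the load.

|Γ| ≈ 0.307

Γ = (Z_L − Z_0)/(Z_L + Z_0) = (-3.73 + j30.81)/(96.27 + j30.81)
|Γ| = 31/101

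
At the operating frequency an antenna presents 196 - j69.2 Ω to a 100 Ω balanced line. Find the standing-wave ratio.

VSWR ≈ 2.27

Γ = (Z_L − Z_0)/(Z_L + Z_0) = (96 − j69.2)/(296 − j69.2)
|Γ| = 118/304 = 0.389
VSWR = (1 + |Γ|)/(1 − |Γ|) = 1.39/0.611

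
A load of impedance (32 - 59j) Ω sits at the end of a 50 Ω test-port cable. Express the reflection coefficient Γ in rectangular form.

Γ ≈ 0.196 − j0.578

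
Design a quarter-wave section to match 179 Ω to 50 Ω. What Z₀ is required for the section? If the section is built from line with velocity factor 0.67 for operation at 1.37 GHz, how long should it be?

Z_qwt = √(Z_0·R_L) = √(50 × 179) = √8950
λ = 0.67·c/f = 0.147 m, so l = λ/4 = 0.0367 m

Z_qwt ≈ 94.6 Ω; length ≈ 3.67 cm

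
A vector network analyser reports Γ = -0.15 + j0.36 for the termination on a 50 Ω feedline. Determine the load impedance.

Z_L = Z_0·(1 + Γ)/(1 − Γ) = 50·(0.85 + j0.36)/(1.15 − j0.36)

Z_L ≈ 29.2 + j24.8 Ω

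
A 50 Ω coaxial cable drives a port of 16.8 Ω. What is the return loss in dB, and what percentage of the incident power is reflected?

Γ = (16.8 − 50)/(16.8 + 50) = -0.497
RL = −20·log₁₀(0.497) = 6.07 dB
P_refl/P_inc = |Γ|² = 0.247

RL ≈ 6.07 dB; 24.7% of incident power reflected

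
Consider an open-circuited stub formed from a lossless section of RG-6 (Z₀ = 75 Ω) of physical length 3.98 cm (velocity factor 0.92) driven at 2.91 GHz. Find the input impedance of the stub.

λ = v/f = 0.92·c / 2.91 GHz = 0.0948 m
βl = 2π·l/λ = 2π × 0.42 = 151°
tan(βl) = -0.553
For an open-circuited stub, Z_in = −jZ_0·cot(βl) = −jZ_0/tan(βl)

Z_in ≈ +j136 Ω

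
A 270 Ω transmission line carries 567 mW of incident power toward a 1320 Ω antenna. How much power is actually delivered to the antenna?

P_delivered ≈ 320 mW

Γ = (1320 − 270)/(1320 + 270) = 0.66
|Γ|² = 0.436
P_refl = |Γ|²·P_inc = 247 mW, P_del = (1 − |Γ|²)·P_inc = 320 mW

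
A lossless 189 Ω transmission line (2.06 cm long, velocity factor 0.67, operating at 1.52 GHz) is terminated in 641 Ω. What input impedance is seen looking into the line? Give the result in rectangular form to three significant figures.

λ = v/f = 0.67·c / 1.52 GHz = 0.132 m
βl = 2π·l/λ = 2π × 0.156 = 56.1°
tan(βl) = tan(56.1°) = 1.49
Z_in = Z_0·(Z_L + jZ_0·tanβl)/(Z_0 + jZ_L·tanβl)
     = 189·(641 + j281)/(189 + j953)

Z_in ≈ 77.9 − j112 Ω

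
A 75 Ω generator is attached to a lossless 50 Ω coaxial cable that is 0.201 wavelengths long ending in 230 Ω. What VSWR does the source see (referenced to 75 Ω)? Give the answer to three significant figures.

βl = 2π × 0.201 = 72.4°
tan(βl) = 3.14
Z_in = Z_0·(Z_L + jZ_0·tanβl)/(Z_0 + jZ_L·tanβl) = 11.9 − j15.1 Ω
Γ_s = (Z_in − Z_s)/(Z_in + Z_s) = (-63.1 − j15.1)/(86.9 − j15.1), |Γ_s| = 0.735
VSWR = (1 + |Γ_s|)/(1 − |Γ_s|)

VSWR ≈ 6.56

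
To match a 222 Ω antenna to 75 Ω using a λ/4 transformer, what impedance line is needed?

Z_qwt ≈ 129 Ω

Z_qwt = √(Z_0·R_L) = √(75 × 222) = √16650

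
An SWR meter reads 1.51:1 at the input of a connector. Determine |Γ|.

|Γ| = (S − 1)/(S + 1) = (1.51 − 1)/(1.51 + 1) = 0.51/2.51

|Γ| ≈ 0.203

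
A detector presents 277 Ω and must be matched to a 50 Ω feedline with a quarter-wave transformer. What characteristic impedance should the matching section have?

Z_qwt ≈ 118 Ω

Z_qwt = √(Z_0·R_L) = √(50 × 277) = √13850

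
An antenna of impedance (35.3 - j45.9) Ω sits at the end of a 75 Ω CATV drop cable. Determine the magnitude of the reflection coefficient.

|Γ| ≈ 0.508

Γ = (Z_L − Z_0)/(Z_L + Z_0) = (-39.7 − j45.9)/(110.3 − j45.9)
|Γ| = 60.7/119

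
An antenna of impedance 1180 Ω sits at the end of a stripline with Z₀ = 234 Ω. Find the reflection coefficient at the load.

Γ = 0.669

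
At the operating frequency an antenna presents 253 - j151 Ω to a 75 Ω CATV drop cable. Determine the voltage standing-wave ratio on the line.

VSWR ≈ 4.66

Γ = (Z_L − Z_0)/(Z_L + Z_0) = (178 − j151)/(328 − j151)
|Γ| = 233/361 = 0.646
VSWR = (1 + |Γ|)/(1 − |Γ|) = 1.65/0.354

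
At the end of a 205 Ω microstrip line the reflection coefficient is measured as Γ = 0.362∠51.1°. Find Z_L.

Z_L ≈ 263 + j171 Ω

Z_L = Z_0·(1 + Γ)/(1 − Γ) = 205·(1.23 + j0.282)/(0.773 − j0.282)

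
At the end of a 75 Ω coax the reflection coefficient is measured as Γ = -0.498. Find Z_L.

Z_L ≈ 25.1 Ω

Z_L = Z_0·(1 + Γ)/(1 − Γ) = 75·(0.502)/(1.5)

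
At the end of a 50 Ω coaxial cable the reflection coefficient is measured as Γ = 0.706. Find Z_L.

Z_L = Z_0·(1 + Γ)/(1 − Γ) = 50·(1.71)/(0.294)

Z_L ≈ 290 Ω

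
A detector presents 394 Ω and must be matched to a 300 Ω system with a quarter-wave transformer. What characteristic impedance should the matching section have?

Z_qwt = √(Z_0·R_L) = √(300 × 394) = √118200

Z_qwt ≈ 344 Ω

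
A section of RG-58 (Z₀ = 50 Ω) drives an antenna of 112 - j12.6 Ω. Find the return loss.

Γ = (62 − j12.6)/(162 − j12.6), |Γ| = 0.389
RL = −20·log₁₀|Γ| = −20·log₁₀(0.389)

RL ≈ 8.19 dB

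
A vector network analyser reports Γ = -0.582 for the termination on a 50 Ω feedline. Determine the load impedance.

Z_L = Z_0·(1 + Γ)/(1 − Γ) = 50·(0.418)/(1.58)

Z_L ≈ 13.2 Ω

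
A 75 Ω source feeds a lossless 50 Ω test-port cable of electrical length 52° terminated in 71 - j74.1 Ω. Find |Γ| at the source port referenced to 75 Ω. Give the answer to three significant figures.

tan(βl) = 1.28
Z_in = Z_0·(Z_L + jZ_0·tanβl)/(Z_0 + jZ_L·tanβl) = 16 − j13.5 Ω
Γ_s = (Z_in − Z_s)/(Z_in + Z_s) = (-59 − j13.5)/(91 − j13.5), |Γ_s| = 0.658

|Γ| ≈ 0.658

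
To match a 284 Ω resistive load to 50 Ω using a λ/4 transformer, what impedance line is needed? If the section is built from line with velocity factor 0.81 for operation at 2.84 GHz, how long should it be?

Z_qwt ≈ 119 Ω; length ≈ 2.14 cm

Z_qwt = √(Z_0·R_L) = √(50 × 284) = √14200
λ = 0.81·c/f = 0.0856 m, so l = λ/4 = 0.0214 m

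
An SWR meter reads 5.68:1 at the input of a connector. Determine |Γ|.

|Γ| = (S − 1)/(S + 1) = (5.68 − 1)/(5.68 + 1) = 4.68/6.68

|Γ| ≈ 0.701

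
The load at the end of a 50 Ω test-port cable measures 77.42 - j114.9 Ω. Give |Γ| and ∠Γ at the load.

Γ = (Z_L − Z_0)/(Z_L + Z_0) = (27.42 − j114.9)/(127.4 − j114.9)
|Γ| = 118/172 = 0.688

Γ ≈ 0.688 ∠ -34.5°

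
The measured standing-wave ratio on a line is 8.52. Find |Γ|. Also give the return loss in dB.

|Γ| ≈ 0.79; return loss ≈ 2.05 dB

|Γ| = (S − 1)/(S + 1) = (8.52 − 1)/(8.52 + 1) = 7.52/9.52
RL = −20·log₁₀|Γ| = −20·log₁₀(0.79)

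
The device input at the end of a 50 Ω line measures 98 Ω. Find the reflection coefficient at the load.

Γ = 0.324

Γ = (Z_L − Z_0)/(Z_L + Z_0) = (98 − 50)/(98 + 50) = 48/148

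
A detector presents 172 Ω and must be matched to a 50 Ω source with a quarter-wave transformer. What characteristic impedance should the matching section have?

Z_qwt ≈ 92.7 Ω

Z_qwt = √(Z_0·R_L) = √(50 × 172) = √8600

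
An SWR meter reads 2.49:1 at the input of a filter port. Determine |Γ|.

|Γ| ≈ 0.427

|Γ| = (S − 1)/(S + 1) = (2.49 − 1)/(2.49 + 1) = 1.49/3.49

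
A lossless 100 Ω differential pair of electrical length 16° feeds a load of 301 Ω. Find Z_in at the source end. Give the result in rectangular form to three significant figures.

tan(βl) = tan(16°) = 0.287
Z_in = Z_0·(Z_L + jZ_0·tanβl)/(Z_0 + jZ_L·tanβl)
     = 100·(301 + j28.7)/(100 + j86.3)

Z_in ≈ 187 − j132 Ω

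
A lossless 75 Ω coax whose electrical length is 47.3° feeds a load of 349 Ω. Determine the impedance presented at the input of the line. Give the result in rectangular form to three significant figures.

tan(βl) = tan(47.3°) = 1.08
Z_in = Z_0·(Z_L + jZ_0·tanβl)/(Z_0 + jZ_L·tanβl)
     = 75·(349 + j81.3)/(75 + j378)

Z_in ≈ 28.7 − j63.5 Ω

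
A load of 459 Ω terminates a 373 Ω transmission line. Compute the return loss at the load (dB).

Γ = (459 − 373)/(459 + 373) = 0.103
RL = −20·log₁₀|Γ| = −20·log₁₀(0.103)

RL ≈ 19.7 dB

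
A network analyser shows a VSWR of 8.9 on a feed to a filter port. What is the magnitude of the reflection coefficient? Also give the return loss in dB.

|Γ| ≈ 0.798; return loss ≈ 1.96 dB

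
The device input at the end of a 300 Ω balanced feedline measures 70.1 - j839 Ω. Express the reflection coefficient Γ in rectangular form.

Γ = (Z_L − Z_0)/(Z_L + Z_0) = (-229.9 − j839)/(370.1 − j839)

Γ ≈ 0.736 − j0.599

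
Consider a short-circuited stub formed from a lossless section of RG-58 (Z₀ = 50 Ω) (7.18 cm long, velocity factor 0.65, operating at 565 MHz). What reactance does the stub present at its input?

λ = v/f = 0.65·c / 565 MHz = 0.345 m
βl = 2π·l/λ = 2π × 0.208 = 74.9°
tan(βl) = 3.7
For a short-circuited stub, Z_in = jZ_0·tan(βl)

X_in ≈ 185 Ω (inductive)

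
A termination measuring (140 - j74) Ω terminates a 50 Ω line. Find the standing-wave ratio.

Γ = (Z_L − Z_0)/(Z_L + Z_0) = (90 − j74)/(190 − j74)
|Γ| = 117/204 = 0.571
VSWR = (1 + |Γ|)/(1 − |Γ|) = 1.57/0.429

VSWR ≈ 3.67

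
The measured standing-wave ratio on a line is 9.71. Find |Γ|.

|Γ| ≈ 0.813

|Γ| = (S − 1)/(S + 1) = (9.71 − 1)/(9.71 + 1) = 8.71/10.7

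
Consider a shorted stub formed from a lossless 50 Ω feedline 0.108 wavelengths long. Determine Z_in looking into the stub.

βl = 2π × 0.108 = 38.9°
tan(βl) = 0.806
For a shorted stub, Z_in = jZ_0·tan(βl)

Z_in ≈ +j40.3 Ω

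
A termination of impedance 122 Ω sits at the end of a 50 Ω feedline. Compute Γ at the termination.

Γ = (Z_L − Z_0)/(Z_L + Z_0) = (122 − 50)/(122 + 50) = 72/172

Γ = 0.419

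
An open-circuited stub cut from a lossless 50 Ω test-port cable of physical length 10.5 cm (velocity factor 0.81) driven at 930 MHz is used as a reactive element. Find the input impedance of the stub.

λ = v/f = 0.81·c / 930 MHz = 0.261 m
βl = 2π·l/λ = 2π × 0.402 = 145°
tan(βl) = -0.709
For an open-circuited stub, Z_in = −jZ_0·cot(βl) = −jZ_0/tan(βl)

Z_in ≈ +j70.5 Ω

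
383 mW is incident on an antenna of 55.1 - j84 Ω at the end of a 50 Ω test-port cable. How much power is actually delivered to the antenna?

|Γ| = |(5.1 − j84)/(105.1 − j84)| = 0.625
|Γ|² = 0.391
P_refl = |Γ|²·P_inc = 150 mW, P_del = (1 − |Γ|²)·P_inc = 233 mW

P_delivered ≈ 233 mW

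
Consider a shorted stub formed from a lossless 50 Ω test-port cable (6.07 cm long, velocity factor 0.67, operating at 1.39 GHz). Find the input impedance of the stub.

Z_in ≈ −j27.6 Ω

λ = v/f = 0.67·c / 1.39 GHz = 0.145 m
βl = 2π·l/λ = 2π × 0.42 = 151°
tan(βl) = -0.552
For a shorted stub, Z_in = jZ_0·tan(βl)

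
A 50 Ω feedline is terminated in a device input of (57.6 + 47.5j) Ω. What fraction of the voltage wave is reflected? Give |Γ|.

|Γ| ≈ 0.409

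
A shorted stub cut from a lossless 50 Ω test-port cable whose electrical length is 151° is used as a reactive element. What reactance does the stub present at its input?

tan(βl) = -0.554
For a shorted stub, Z_in = jZ_0·tan(βl)

X_in ≈ -27.7 Ω (capacitive)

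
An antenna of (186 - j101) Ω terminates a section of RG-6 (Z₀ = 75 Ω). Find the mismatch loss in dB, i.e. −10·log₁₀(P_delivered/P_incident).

Γ = (111 − j101)/(261 − j101), |Γ| = 0.536
|Γ|² = 0.288, so P_del/P_inc = 1 − |Γ|² = 0.712
ML = −10·log₁₀(1 − |Γ|²)

mismatch loss ≈ 1.47 dB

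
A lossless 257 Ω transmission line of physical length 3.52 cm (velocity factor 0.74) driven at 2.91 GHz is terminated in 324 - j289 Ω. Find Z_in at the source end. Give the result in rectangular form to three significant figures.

Z_in ≈ 556 − j248 Ω

λ = v/f = 0.74·c / 2.91 GHz = 0.0763 m
βl = 2π·l/λ = 2π × 0.461 = 166°
tan(βl) = tan(166°) = -0.247
Z_in = Z_0·(Z_L + jZ_0·tanβl)/(Z_0 + jZ_L·tanβl)
     = 257·(324 − j353)/(186 − j80.1)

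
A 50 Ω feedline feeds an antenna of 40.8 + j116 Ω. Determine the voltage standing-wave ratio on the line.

VSWR ≈ 8.52

Γ = (Z_L − Z_0)/(Z_L + Z_0) = (-9.2 + j116)/(90.8 + j116)
|Γ| = 116/147 = 0.79
VSWR = (1 + |Γ|)/(1 − |Γ|) = 1.79/0.21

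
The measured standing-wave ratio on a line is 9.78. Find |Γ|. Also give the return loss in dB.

|Γ| = (S − 1)/(S + 1) = (9.78 − 1)/(9.78 + 1) = 8.78/10.8
RL = −20·log₁₀|Γ| = −20·log₁₀(0.814)

|Γ| ≈ 0.814; return loss ≈ 1.78 dB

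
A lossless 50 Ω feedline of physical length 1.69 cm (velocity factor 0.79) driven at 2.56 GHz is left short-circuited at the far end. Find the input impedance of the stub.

λ = v/f = 0.79·c / 2.56 GHz = 0.0926 m
βl = 2π·l/λ = 2π × 0.183 = 65.7°
tan(βl) = 2.22
For a short-circuited stub, Z_in = jZ_0·tan(βl)

Z_in ≈ +j111 Ω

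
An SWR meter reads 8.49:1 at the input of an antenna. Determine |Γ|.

|Γ| = (S − 1)/(S + 1) = (8.49 − 1)/(8.49 + 1) = 7.49/9.49

|Γ| ≈ 0.789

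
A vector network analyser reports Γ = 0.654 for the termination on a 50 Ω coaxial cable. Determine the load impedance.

Z_L = Z_0·(1 + Γ)/(1 − Γ) = 50·(1.65)/(0.346)

Z_L ≈ 239 Ω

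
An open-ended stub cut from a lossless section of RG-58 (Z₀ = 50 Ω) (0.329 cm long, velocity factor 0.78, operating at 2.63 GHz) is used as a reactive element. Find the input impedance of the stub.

λ = v/f = 0.78·c / 2.63 GHz = 0.089 m
βl = 2π·l/λ = 2π × 0.037 = 13.3°
tan(βl) = 0.237
For an open-ended stub, Z_in = −jZ_0·cot(βl) = −jZ_0/tan(βl)

Z_in ≈ −j211 Ω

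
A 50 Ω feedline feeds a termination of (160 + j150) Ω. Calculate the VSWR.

VSWR ≈ 6.16

Γ = (Z_L − Z_0)/(Z_L + Z_0) = (110 + j150)/(210 + j150)
|Γ| = 186/258 = 0.721
VSWR = (1 + |Γ|)/(1 − |Γ|) = 1.72/0.279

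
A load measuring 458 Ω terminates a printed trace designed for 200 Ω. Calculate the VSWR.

Γ = (458 − 200)/(458 + 200) = 0.392
VSWR = (1 + 0.392)/(1 − 0.392)

VSWR ≈ 2.29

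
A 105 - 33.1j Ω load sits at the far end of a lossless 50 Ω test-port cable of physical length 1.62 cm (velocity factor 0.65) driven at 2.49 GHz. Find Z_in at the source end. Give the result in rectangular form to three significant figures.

Z_in ≈ 21.4 − j4.33 Ω

λ = v/f = 0.65·c / 2.49 GHz = 0.0783 m
βl = 2π·l/λ = 2π × 0.207 = 74.5°
tan(βl) = tan(74.5°) = 3.6
Z_in = Z_0·(Z_L + jZ_0·tanβl)/(Z_0 + jZ_L·tanβl)
     = 50·(105 + j147)/(169 + j378)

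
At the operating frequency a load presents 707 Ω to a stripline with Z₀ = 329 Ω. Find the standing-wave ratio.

Γ = (707 − 329)/(707 + 329) = 0.365
VSWR = (1 + 0.365)/(1 − 0.365)

VSWR ≈ 2.15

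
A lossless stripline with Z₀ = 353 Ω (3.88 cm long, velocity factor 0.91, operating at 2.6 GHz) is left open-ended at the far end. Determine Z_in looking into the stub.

λ = v/f = 0.91·c / 2.6 GHz = 0.105 m
βl = 2π·l/λ = 2π × 0.37 = 133°
tan(βl) = -1.07
For an open-ended stub, Z_in = −jZ_0·cot(βl) = −jZ_0/tan(βl)

Z_in ≈ +j330 Ω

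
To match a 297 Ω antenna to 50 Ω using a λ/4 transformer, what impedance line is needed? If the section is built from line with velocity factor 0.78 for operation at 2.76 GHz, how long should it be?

Z_qwt ≈ 122 Ω; length ≈ 2.12 cm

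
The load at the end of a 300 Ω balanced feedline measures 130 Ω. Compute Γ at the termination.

Γ = -0.395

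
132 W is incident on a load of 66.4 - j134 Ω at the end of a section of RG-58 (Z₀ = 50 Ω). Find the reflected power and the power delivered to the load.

P_reflected ≈ 76.4 W; P_delivered ≈ 55.6 W

|Γ| = |(16.4 − j134)/(116.4 − j134)| = 0.761
|Γ|² = 0.578
P_refl = |Γ|²·P_inc = 76.4 W, P_del = (1 − |Γ|²)·P_inc = 55.6 W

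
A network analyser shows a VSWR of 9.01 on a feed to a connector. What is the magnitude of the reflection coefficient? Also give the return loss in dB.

|Γ| = (S − 1)/(S + 1) = (9.01 − 1)/(9.01 + 1) = 8.01/10
RL = −20·log₁₀|Γ| = −20·log₁₀(0.8)

|Γ| ≈ 0.8; return loss ≈ 1.94 dB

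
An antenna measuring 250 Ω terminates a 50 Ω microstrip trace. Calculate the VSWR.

VSWR ≈ 5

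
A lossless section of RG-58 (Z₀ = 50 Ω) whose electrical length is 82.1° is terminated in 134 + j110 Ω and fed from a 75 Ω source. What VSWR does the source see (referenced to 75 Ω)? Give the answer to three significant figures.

VSWR ≈ 6.57

tan(βl) = 7.21
Z_in = Z_0·(Z_L + jZ_0·tanβl)/(Z_0 + jZ_L·tanβl) = 11.9 − j16.1 Ω
Γ_s = (Z_in − Z_s)/(Z_in + Z_s) = (-63.1 − j16.1)/(86.9 − j16.1), |Γ_s| = 0.736
VSWR = (1 + |Γ_s|)/(1 − |Γ_s|)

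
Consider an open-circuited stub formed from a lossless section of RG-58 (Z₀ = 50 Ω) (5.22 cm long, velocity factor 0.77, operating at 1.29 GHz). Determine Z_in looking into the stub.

λ = v/f = 0.77·c / 1.29 GHz = 0.179 m
βl = 2π·l/λ = 2π × 0.292 = 105°
tan(βl) = -3.75
For an open-circuited stub, Z_in = −jZ_0·cot(βl) = −jZ_0/tan(βl)

Z_in ≈ +j13.3 Ω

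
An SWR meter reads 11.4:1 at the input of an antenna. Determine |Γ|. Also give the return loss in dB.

|Γ| ≈ 0.839; return loss ≈ 1.53 dB

|Γ| = (S − 1)/(S + 1) = (11.4 − 1)/(11.4 + 1) = 10.4/12.4
RL = −20·log₁₀|Γ| = −20·log₁₀(0.839)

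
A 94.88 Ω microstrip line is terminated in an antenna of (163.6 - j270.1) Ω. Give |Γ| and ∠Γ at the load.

Γ ≈ 0.745 ∠ -29.5°

Γ = (Z_L − Z_0)/(Z_L + Z_0) = (68.72 − j270.1)/(258.5 − j270.1)
|Γ| = 279/374 = 0.745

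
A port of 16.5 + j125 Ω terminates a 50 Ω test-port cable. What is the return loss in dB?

RL ≈ 0.781 dB

Γ = (-33.5 + j125)/(66.5 + j125), |Γ| = 0.914
RL = −20·log₁₀|Γ| = −20·log₁₀(0.914)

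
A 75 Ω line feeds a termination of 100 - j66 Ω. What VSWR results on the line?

VSWR ≈ 2.21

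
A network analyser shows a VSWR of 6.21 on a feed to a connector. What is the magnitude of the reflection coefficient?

|Γ| = (S − 1)/(S + 1) = (6.21 − 1)/(6.21 + 1) = 5.21/7.21

|Γ| ≈ 0.723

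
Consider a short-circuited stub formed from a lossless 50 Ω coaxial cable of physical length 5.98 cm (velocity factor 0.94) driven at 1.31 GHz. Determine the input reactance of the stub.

X_in ≈ -283 Ω (capacitive)

λ = v/f = 0.94·c / 1.31 GHz = 0.215 m
βl = 2π·l/λ = 2π × 0.278 = 100°
tan(βl) = -5.67
For a short-circuited stub, Z_in = jZ_0·tan(βl)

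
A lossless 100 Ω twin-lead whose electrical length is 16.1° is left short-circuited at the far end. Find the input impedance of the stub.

tan(βl) = 0.289
For a short-circuited stub, Z_in = jZ_0·tan(βl)

Z_in ≈ +j28.9 Ω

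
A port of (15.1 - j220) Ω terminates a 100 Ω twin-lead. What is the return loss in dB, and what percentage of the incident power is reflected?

Γ = (-84.9 − j220)/(115.1 − j220), |Γ| = 0.95
RL = −20·log₁₀(0.95) = 0.448 dB
P_refl/P_inc = |Γ|² = 0.902

RL ≈ 0.448 dB; 90.2% of incident power reflected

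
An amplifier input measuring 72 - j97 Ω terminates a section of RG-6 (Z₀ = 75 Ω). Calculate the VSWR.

VSWR ≈ 3.45

Γ = (Z_L − Z_0)/(Z_L + Z_0) = (-3 − j97)/(147 − j97)
|Γ| = 97/176 = 0.551
VSWR = (1 + |Γ|)/(1 − |Γ|) = 1.55/0.449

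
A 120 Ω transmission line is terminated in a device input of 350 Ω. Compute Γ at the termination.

Γ = 0.489

Γ = (Z_L − Z_0)/(Z_L + Z_0) = (350 − 120)/(350 + 120) = 230/470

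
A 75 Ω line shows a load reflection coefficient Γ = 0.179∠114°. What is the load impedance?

Z_L = Z_0·(1 + Γ)/(1 − Γ) = 75·(0.927 + j0.164)/(1.07 − j0.164)

Z_L ≈ 61.6 + j20.8 Ω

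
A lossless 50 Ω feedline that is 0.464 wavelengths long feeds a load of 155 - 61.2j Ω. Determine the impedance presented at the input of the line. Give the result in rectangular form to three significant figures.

βl = 2π × 0.464 = 167°
tan(βl) = tan(167°) = -0.23
Z_in = Z_0·(Z_L + jZ_0·tanβl)/(Z_0 + jZ_L·tanβl)
     = 50·(155 − j72.7)/(35.9 − j35.7)

Z_in ≈ 159 + j56.9 Ω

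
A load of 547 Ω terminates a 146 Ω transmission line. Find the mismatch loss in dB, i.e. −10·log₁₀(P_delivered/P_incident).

mismatch loss ≈ 1.77 dB

Γ = (547 − 146)/(547 + 146) = 0.579
|Γ|² = 0.335, so P_del/P_inc = 1 − |Γ|² = 0.665
ML = −10·log₁₀(1 − |Γ|²)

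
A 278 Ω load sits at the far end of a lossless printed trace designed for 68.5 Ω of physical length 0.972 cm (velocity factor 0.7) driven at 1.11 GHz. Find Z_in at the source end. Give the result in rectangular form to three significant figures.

λ = v/f = 0.7·c / 1.11 GHz = 0.189 m
βl = 2π·l/λ = 2π × 0.0514 = 18.5°
tan(βl) = tan(18.5°) = 0.335
Z_in = Z_0·(Z_L + jZ_0·tanβl)/(Z_0 + jZ_L·tanβl)
     = 68.5·(278 + j22.9)/(68.5 + j93)

Z_in ≈ 109 − j125 Ω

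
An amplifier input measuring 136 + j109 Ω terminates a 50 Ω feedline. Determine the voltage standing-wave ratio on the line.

Γ = (Z_L − Z_0)/(Z_L + Z_0) = (86 + j109)/(186 + j109)
|Γ| = 139/216 = 0.644
VSWR = (1 + |Γ|)/(1 − |Γ|) = 1.64/0.356

VSWR ≈ 4.62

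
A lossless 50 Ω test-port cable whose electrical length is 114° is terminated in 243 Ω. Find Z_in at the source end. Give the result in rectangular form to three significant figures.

tan(βl) = tan(114°) = -2.25
Z_in = Z_0·(Z_L + jZ_0·tanβl)/(Z_0 + jZ_L·tanβl)
     = 50·(243 − j112)/(50 − j546)

Z_in ≈ 12.2 + j21.1 Ω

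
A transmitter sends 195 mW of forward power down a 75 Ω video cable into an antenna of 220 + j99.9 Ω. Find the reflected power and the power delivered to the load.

P_reflected ≈ 62.3 mW; P_delivered ≈ 133 mW

|Γ| = |(145 + j99.9)/(295 + j99.9)| = 0.565
|Γ|² = 0.32
P_refl = |Γ|²·P_inc = 62.3 mW, P_del = (1 − |Γ|²)·P_inc = 133 mW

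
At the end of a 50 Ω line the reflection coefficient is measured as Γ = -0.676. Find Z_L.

Z_L = Z_0·(1 + Γ)/(1 − Γ) = 50·(0.324)/(1.68)

Z_L ≈ 9.67 Ω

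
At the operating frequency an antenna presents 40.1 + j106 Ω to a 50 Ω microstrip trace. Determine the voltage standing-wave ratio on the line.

VSWR ≈ 7.52

Γ = (Z_L − Z_0)/(Z_L + Z_0) = (-9.9 + j106)/(90.1 + j106)
|Γ| = 106/139 = 0.765
VSWR = (1 + |Γ|)/(1 − |Γ|) = 1.77/0.235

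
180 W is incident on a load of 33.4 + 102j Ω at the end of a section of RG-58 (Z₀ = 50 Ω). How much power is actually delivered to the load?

P_delivered ≈ 69.3 W

|Γ| = |(-16.6 + j102)/(83.4 + j102)| = 0.784
|Γ|² = 0.615
P_refl = |Γ|²·P_inc = 111 W, P_del = (1 − |Γ|²)·P_inc = 69.3 W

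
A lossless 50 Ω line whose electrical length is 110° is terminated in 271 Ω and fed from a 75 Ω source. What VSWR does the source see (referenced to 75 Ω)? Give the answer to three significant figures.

VSWR ≈ 7.61

tan(βl) = -2.75
Z_in = Z_0·(Z_L + jZ_0·tanβl)/(Z_0 + jZ_L·tanβl) = 10.4 + j17.5 Ω
Γ_s = (Z_in − Z_s)/(Z_in + Z_s) = (-64.6 + j17.5)/(85.4 + j17.5), |Γ_s| = 0.768
VSWR = (1 + |Γ_s|)/(1 − |Γ_s|)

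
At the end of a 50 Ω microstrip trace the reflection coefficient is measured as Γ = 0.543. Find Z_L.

Z_L ≈ 169 Ω

Z_L = Z_0·(1 + Γ)/(1 − Γ) = 50·(1.54)/(0.457)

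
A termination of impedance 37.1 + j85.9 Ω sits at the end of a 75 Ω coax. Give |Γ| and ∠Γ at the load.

Γ = (Z_L − Z_0)/(Z_L + Z_0) = (-37.9 + j85.9)/(112.1 + j85.9)
|Γ| = 93.9/141 = 0.665

Γ ≈ 0.665 ∠ 76.3°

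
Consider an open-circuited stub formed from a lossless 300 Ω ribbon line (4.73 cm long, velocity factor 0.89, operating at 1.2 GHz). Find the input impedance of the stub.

λ = v/f = 0.89·c / 1.2 GHz = 0.223 m
βl = 2π·l/λ = 2π × 0.213 = 76.5°
tan(βl) = 4.18
For an open-circuited stub, Z_in = −jZ_0·cot(βl) = −jZ_0/tan(βl)

Z_in ≈ −j71.9 Ω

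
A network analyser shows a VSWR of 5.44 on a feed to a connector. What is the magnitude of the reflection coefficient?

|Γ| = (S − 1)/(S + 1) = (5.44 − 1)/(5.44 + 1) = 4.44/6.44

|Γ| ≈ 0.689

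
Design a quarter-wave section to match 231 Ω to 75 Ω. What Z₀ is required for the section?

Z_qwt = √(Z_0·R_L) = √(75 × 231) = √17320

Z_qwt ≈ 132 Ω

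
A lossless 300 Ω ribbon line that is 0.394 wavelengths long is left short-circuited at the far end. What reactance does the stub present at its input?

βl = 2π × 0.394 = 142°
tan(βl) = -0.786
For a short-circuited stub, Z_in = jZ_0·tan(βl)

X_in ≈ -236 Ω (capacitive)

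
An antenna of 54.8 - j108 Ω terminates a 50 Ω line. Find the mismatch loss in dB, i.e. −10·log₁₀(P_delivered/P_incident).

mismatch loss ≈ 3.15 dB

Γ = (4.8 − j108)/(104.8 − j108), |Γ| = 0.718
|Γ|² = 0.516, so P_del/P_inc = 1 − |Γ|² = 0.484
ML = −10·log₁₀(1 − |Γ|²)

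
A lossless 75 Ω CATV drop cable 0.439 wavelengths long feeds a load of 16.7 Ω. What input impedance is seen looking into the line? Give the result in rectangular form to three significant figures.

βl = 2π × 0.439 = 158°
tan(βl) = tan(158°) = -0.403
Z_in = Z_0·(Z_L + jZ_0·tanβl)/(Z_0 + jZ_L·tanβl)
     = 75·(16.7 − j30.2)/(75 − j6.73)

Z_in ≈ 19.3 − j28.5 Ω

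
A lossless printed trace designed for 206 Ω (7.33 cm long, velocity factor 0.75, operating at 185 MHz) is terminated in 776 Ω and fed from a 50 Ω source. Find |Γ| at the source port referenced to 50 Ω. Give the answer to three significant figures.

|Γ| ≈ 0.864

λ = v/f = 0.75·c / 185 MHz = 1.22 m
βl = 2π·l/λ = 2π × 0.0603 = 21.7°
tan(βl) = 0.398
Z_in = Z_0·(Z_L + jZ_0·tanβl)/(Z_0 + jZ_L·tanβl) = 277 − j333 Ω
Γ_s = (Z_in − Z_s)/(Z_in + Z_s) = (227 − j333)/(327 − j333), |Γ_s| = 0.864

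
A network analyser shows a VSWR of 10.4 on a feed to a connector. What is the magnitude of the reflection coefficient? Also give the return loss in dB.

|Γ| ≈ 0.825; return loss ≈ 1.68 dB

|Γ| = (S − 1)/(S + 1) = (10.4 − 1)/(10.4 + 1) = 9.4/11.4
RL = −20·log₁₀|Γ| = −20·log₁₀(0.825)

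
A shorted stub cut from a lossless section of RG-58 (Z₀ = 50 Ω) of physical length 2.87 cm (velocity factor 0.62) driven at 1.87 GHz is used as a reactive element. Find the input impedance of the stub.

Z_in ≈ −j202 Ω

λ = v/f = 0.62·c / 1.87 GHz = 0.0995 m
βl = 2π·l/λ = 2π × 0.289 = 104°
tan(βl) = -4.05
For a shorted stub, Z_in = jZ_0·tan(βl)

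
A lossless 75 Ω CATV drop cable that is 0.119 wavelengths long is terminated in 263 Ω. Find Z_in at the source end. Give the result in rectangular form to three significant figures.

Z_in ≈ 42.3 − j67.9 Ω

βl = 2π × 0.119 = 42.8°
tan(βl) = tan(42.8°) = 0.927
Z_in = Z_0·(Z_L + jZ_0·tanβl)/(Z_0 + jZ_L·tanβl)
     = 75·(263 + j69.5)/(75 + j244)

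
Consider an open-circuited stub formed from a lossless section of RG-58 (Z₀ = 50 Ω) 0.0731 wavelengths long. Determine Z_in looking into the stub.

Z_in ≈ −j101 Ω

βl = 2π × 0.0731 = 26.3°
tan(βl) = 0.495
For an open-circuited stub, Z_in = −jZ_0·cot(βl) = −jZ_0/tan(βl)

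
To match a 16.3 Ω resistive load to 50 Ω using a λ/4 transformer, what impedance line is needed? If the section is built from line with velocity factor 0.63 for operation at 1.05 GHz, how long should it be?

Z_qwt ≈ 28.5 Ω; length ≈ 4.5 cm

Z_qwt = √(Z_0·R_L) = √(50 × 16.3) = √815
λ = 0.63·c/f = 0.18 m, so l = λ/4 = 0.045 m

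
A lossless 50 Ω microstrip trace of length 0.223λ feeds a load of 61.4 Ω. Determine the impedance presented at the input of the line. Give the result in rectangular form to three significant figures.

Z_in ≈ 41.1 − j2.83 Ω

βl = 2π × 0.223 = 80.3°
tan(βl) = tan(80.3°) = 5.84
Z_in = Z_0·(Z_L + jZ_0·tanβl)/(Z_0 + jZ_L·tanβl)
     = 50·(61.4 + j292)/(50 + j358)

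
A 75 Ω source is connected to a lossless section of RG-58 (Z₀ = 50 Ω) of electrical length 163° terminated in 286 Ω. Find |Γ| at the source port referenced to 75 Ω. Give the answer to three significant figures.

tan(βl) = -0.306
Z_in = Z_0·(Z_L + jZ_0·tanβl)/(Z_0 + jZ_L·tanβl) = 77.1 + j119 Ω
Γ_s = (Z_in − Z_s)/(Z_in + Z_s) = (2.06 + j119)/(152 + j119), |Γ_s| = 0.618

|Γ| ≈ 0.618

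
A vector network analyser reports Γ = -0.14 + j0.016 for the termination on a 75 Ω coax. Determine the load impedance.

Z_L ≈ 56.6 + j1.85 Ω

Z_L = Z_0·(1 + Γ)/(1 − Γ) = 75·(0.86 + j0.016)/(1.14 − j0.016)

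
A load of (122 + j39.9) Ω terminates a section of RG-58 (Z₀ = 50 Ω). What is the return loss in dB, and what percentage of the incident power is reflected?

RL ≈ 6.63 dB; 21.7% of incident power reflected

Γ = (72 + j39.9)/(172 + j39.9), |Γ| = 0.466
RL = −20·log₁₀(0.466) = 6.63 dB
P_refl/P_inc = |Γ|² = 0.217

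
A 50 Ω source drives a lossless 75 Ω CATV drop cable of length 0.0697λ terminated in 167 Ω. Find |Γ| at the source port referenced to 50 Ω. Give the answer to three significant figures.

βl = 2π × 0.0697 = 25.1°
tan(βl) = 0.468
Z_in = Z_0·(Z_L + jZ_0·tanβl)/(Z_0 + jZ_L·tanβl) = 97.6 − j66.6 Ω
Γ_s = (Z_in − Z_s)/(Z_in + Z_s) = (47.6 − j66.6)/(148 − j66.6), |Γ_s| = 0.506

|Γ| ≈ 0.506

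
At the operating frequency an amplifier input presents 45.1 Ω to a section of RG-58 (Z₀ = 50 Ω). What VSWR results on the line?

For a purely resistive load, VSWR = R_L/Z_0 or Z_0/R_L (whichever > 1) = 50/45.1

VSWR ≈ 1.11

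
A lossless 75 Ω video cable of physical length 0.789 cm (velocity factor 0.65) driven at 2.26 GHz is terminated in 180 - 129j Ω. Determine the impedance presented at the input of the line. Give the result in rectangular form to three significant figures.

λ = v/f = 0.65·c / 2.26 GHz = 0.0863 m
βl = 2π·l/λ = 2π × 0.0914 = 32.9°
tan(βl) = tan(32.9°) = 0.647
Z_in = Z_0·(Z_L + jZ_0·tanβl)/(Z_0 + jZ_L·tanβl)
     = 75·(180 − j80.4)/(159 + j117)

Z_in ≈ 37.1 − j65.4 Ω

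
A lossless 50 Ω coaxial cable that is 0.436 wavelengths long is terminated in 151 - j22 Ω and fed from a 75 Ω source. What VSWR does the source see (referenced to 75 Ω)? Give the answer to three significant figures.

βl = 2π × 0.436 = 157°
tan(βl) = -0.425
Z_in = Z_0·(Z_L + jZ_0·tanβl)/(Z_0 + jZ_L·tanβl) = 77.2 + j68.7 Ω
Γ_s = (Z_in − Z_s)/(Z_in + Z_s) = (2.18 + j68.7)/(152 + j68.7), |Γ_s| = 0.412
VSWR = (1 + |Γ_s|)/(1 − |Γ_s|)

VSWR ≈ 2.4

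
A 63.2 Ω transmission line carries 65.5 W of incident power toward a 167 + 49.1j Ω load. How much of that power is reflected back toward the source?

P_reflected ≈ 15.6 W

|Γ| = |(103.8 + j49.1)/(230.2 + j49.1)| = 0.488
|Γ|² = 0.238
P_refl = |Γ|²·P_inc = 15.6 W, P_del = (1 − |Γ|²)·P_inc = 49.9 W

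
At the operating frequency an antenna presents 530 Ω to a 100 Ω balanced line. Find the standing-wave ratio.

Γ = (530 − 100)/(530 + 100) = 0.683
VSWR = (1 + 0.683)/(1 − 0.683)

VSWR ≈ 5.3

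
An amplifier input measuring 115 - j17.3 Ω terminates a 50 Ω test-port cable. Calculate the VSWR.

VSWR ≈ 2.36

Γ = (Z_L − Z_0)/(Z_L + Z_0) = (65 − j17.3)/(165 − j17.3)
|Γ| = 67.3/166 = 0.405
VSWR = (1 + |Γ|)/(1 − |Γ|) = 1.41/0.595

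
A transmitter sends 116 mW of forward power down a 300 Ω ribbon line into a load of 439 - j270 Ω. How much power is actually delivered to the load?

P_delivered ≈ 98.7 mW

|Γ| = |(139 − j270)/(739 − j270)| = 0.386
|Γ|² = 0.149
P_refl = |Γ|²·P_inc = 17.3 mW, P_del = (1 − |Γ|²)·P_inc = 98.7 mW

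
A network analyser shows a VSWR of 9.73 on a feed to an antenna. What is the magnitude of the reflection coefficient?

|Γ| ≈ 0.814

|Γ| = (S − 1)/(S + 1) = (9.73 − 1)/(9.73 + 1) = 8.73/10.7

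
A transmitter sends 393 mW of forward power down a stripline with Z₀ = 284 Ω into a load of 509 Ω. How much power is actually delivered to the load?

P_delivered ≈ 361 mW

Γ = (509 − 284)/(509 + 284) = 0.284
|Γ|² = 0.0805
P_refl = |Γ|²·P_inc = 31.6 mW, P_del = (1 − |Γ|²)·P_inc = 361 mW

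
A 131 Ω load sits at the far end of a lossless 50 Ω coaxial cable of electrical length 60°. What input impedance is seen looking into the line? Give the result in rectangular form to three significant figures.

tan(βl) = tan(60°) = 1.73
Z_in = Z_0·(Z_L + jZ_0·tanβl)/(Z_0 + jZ_L·tanβl)
     = 50·(131 + j86.6)/(50 + j227)

Z_in ≈ 24.3 − j23.5 Ω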